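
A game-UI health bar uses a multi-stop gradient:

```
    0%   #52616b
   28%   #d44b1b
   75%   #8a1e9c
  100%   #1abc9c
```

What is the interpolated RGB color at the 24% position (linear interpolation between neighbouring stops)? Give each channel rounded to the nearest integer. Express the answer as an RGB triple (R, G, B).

(193, 78, 38)

24% lies between the 0% and 28% stops, so the local fraction is t = (24 − 0)/(28 − 0) = 24/28 ≈ 0.8571.
#52616b → (82, 97, 107); #d44b1b → (212, 75, 27).
R = 82 + 0.8571 × (212 − 82) = 193.423 → 193
G = 97 + 0.8571 × (75 − 97) = 78.144 → 78
B = 107 + 0.8571 × (27 − 107) = 38.432 → 38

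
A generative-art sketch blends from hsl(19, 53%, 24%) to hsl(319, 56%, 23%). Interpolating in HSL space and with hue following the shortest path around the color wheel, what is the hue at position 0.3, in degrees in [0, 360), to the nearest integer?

1

Hue: 319 − 19 = 300°, but |300| > 180 so the shorter arc goes the other way: Δh = 300 − 360 = -60°.
H = 19 + 0.3 × (-60) = 1 → 1°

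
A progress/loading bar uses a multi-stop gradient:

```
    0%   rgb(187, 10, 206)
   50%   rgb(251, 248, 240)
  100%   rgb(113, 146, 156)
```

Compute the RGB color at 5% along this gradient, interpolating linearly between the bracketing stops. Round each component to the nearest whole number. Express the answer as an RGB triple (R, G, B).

(193, 34, 209)

5% lies between the 0% and 50% stops, so the local fraction is t = (5 − 0)/(50 − 0) = 5/50 ≈ 0.1.
R = 187 + 0.1 × (251 − 187) = 193.4 → 193
G = 10 + 0.1 × (248 − 10) = 33.8 → 34
B = 206 + 0.1 × (240 − 206) = 209.4 → 209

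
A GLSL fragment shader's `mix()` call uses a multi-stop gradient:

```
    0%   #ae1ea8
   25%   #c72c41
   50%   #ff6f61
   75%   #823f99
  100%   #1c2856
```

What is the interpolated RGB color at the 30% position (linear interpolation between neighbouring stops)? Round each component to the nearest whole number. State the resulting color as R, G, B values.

(210, 57, 71)

30% lies between the 25% and 50% stops, so the local fraction is t = (30 − 25)/(50 − 25) = 5/25 ≈ 0.2.
#c72c41 → (199, 44, 65); #ff6f61 → (255, 111, 97).
R = 199 + 0.2 × (255 − 199) = 210.2 → 210
G = 44 + 0.2 × (111 − 44) = 57.4 → 57
B = 65 + 0.2 × (97 − 65) = 71.4 → 71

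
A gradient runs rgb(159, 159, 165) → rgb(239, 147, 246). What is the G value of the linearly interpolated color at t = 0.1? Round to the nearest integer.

158

G = 159 + 0.1 × (147 − 159) = 157.8 → 158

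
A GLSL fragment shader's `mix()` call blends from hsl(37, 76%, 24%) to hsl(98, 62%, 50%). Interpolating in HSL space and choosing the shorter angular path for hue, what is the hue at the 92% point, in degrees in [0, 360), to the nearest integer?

Hue arc: Δh = 98 − 37 = 61° (|Δh| ≤ 180, already the shorter path).
H = 37 + 0.92 × (61) = 93.12 → 93°

93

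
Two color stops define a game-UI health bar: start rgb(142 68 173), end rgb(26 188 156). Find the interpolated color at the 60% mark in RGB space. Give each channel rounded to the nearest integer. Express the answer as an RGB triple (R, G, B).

(72, 140, 163)

60% corresponds to t = 0.6.
R = 142 + 0.6 × (26 − 142) = 142 + 0.6 × -116 = 72.4 → 72
G = 68 + 0.6 × (188 − 68) = 68 + 0.6 × 120 = 140 → 140
B = 173 + 0.6 × (156 − 173) = 173 + 0.6 × -17 = 162.8 → 163
So the blended color is (72, 140, 163), about #488ca3.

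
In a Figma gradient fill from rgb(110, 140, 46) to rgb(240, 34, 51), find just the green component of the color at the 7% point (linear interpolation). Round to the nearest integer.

133

G = 140 + 0.07 × (34 − 140) = 132.58 → 133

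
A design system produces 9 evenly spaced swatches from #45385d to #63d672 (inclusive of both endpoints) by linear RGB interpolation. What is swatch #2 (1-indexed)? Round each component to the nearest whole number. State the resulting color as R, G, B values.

With 9 swatches and endpoints inclusive, swatch 2 sits at t = (2 − 1)/(9 − 1) = 1/8 ≈ 0.125.
#45385d → (69, 56, 93); #63d672 → (99, 214, 114).
R = 69 + 0.125 × (99 − 69) = 72.75 → 73
G = 56 + 0.125 × (214 − 56) = 75.75 → 76
B = 93 + 0.125 × (114 − 93) = 95.625 → 96

(73, 76, 96)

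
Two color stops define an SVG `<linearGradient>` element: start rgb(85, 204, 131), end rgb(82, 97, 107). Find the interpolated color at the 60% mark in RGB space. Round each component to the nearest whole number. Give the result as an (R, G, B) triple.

(83, 140, 117)

60% corresponds to t = 0.6.
R = 85 + 0.6 × (82 − 85) = 85 + 0.6 × -3 = 83.2 → 83
G = 204 + 0.6 × (97 − 204) = 204 + 0.6 × -107 = 139.8 → 140
B = 131 + 0.6 × (107 − 131) = 131 + 0.6 × -24 = 116.6 → 117
So the blended color is (83, 140, 117), about #538c75.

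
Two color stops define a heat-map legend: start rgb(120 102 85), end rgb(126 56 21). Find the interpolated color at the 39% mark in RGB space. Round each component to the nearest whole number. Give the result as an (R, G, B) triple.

39% corresponds to t = 0.39.
R = 120 + 0.39 × (126 − 120) = 120 + 0.39 × 6 = 122.34 → 122
G = 102 + 0.39 × (56 − 102) = 102 + 0.39 × -46 = 84.06 → 84
B = 85 + 0.39 × (21 − 85) = 85 + 0.39 × -64 = 60.04 → 60

(122, 84, 60)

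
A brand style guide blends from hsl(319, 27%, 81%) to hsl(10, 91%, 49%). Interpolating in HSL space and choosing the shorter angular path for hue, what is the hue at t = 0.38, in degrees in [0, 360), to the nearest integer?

Hue: 10 − 319 = -309°, but |-309| > 180 so the shorter arc goes the other way: Δh = -309 + 360 = 51°.
H = 319 + 0.38 × (51) = 338.38 → 338°

338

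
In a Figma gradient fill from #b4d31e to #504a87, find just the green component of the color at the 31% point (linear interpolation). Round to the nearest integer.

G₁ = 211 (from #b4d31e), G₂ = 74 (from #504a87).
G = 211 + 0.31 × (74 − 211) = 168.53 → 169

169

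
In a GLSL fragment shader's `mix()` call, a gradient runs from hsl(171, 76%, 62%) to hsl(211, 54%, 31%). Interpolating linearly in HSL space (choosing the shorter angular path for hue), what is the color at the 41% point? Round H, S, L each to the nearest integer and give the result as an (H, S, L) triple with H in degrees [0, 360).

Hue arc: Δh = 211 − 171 = 40° (|Δh| ≤ 180, already the shorter path).
H = 171 + 0.41 × (40) = 187.4 → 187°
S = 76 + 0.41 × (54 − 76) = 66.98 → 67%
L = 62 + 0.41 × (31 − 62) = 49.29 → 49%

(187, 67, 49)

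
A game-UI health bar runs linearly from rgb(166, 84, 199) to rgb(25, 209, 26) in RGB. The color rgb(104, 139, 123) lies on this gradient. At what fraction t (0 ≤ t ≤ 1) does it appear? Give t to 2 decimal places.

Invert the lerp on the B channel (largest span, 173): t = (123 − 199) / (26 − 199) = -76/-173 = 0.43931.
Check on R: (104 − 166)/(25 − 166) = 0.4397 ✓

0.44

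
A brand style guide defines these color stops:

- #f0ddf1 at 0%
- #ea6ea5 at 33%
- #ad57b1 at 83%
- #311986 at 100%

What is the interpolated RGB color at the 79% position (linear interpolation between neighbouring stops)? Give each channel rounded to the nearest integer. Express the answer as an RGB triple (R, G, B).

79% lies between the 33% and 83% stops, so the local fraction is t = (79 − 33)/(83 − 33) = 46/50 ≈ 0.92.
#ea6ea5 → (234, 110, 165); #ad57b1 → (173, 87, 177).
R = 234 + 0.92 × (173 − 234) = 177.88 → 178
G = 110 + 0.92 × (87 − 110) = 88.84 → 89
B = 165 + 0.92 × (177 − 165) = 176.04 → 176

(178, 89, 176)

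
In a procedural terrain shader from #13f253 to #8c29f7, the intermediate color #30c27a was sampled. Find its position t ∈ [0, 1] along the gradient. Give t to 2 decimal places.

0.24

Invert the lerp on the G channel (largest span, 201): t = (194 − 242) / (41 − 242) = -48/-201 = 0.23881.
Check on R: (48 − 19)/(140 − 19) = 0.2397 ✓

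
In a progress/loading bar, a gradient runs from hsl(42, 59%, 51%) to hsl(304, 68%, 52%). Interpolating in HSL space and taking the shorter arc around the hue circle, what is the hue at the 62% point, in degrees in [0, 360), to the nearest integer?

341

Hue: 304 − 42 = 262°, but |262| > 180 so the shorter arc goes the other way: Δh = 262 − 360 = -98°.
H = 42 + 0.62 × (-98) = -18.76 → -19 → -19 mod 360 = 341°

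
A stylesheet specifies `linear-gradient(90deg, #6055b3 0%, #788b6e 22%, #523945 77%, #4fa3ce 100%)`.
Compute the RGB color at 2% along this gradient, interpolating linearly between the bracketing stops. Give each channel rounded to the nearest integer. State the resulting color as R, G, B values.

2% lies between the 0% and 22% stops, so the local fraction is t = (2 − 0)/(22 − 0) = 2/22 ≈ 0.0909.
#6055b3 → (96, 85, 179); #788b6e → (120, 139, 110).
R = 96 + 0.0909 × (120 − 96) = 98.182 → 98
G = 85 + 0.0909 × (139 − 85) = 89.909 → 90
B = 179 + 0.0909 × (110 − 179) = 172.728 → 173

(98, 90, 173)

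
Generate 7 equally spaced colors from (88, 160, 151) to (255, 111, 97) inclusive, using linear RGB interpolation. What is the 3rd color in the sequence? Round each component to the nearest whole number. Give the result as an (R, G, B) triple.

(144, 144, 133)

With 7 swatches and endpoints inclusive, swatch 3 sits at t = (3 − 1)/(7 − 1) = 2/6 ≈ 0.3333.
R = 88 + 0.3333 × (255 − 88) = 143.661 → 144
G = 160 + 0.3333 × (111 − 160) = 143.668 → 144
B = 151 + 0.3333 × (97 − 151) = 133.002 → 133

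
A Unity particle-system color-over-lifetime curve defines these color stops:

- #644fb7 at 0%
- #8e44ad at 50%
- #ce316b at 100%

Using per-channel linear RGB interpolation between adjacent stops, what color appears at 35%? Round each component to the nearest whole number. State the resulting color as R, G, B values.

35% lies between the 0% and 50% stops, so the local fraction is t = (35 − 0)/(50 − 0) = 35/50 ≈ 0.7.
#644fb7 → (100, 79, 183); #8e44ad → (142, 68, 173).
R = 100 + 0.7 × (142 − 100) = 129.4 → 129
G = 79 + 0.7 × (68 − 79) = 71.3 → 71
B = 183 + 0.7 × (173 − 183) = 176 → 176

(129, 71, 176)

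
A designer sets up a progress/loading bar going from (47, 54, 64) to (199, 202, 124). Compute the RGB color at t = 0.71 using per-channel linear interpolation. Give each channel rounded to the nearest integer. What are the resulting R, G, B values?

(155, 159, 107)

R = 47 + 0.71 × (199 − 47) = 47 + 0.71 × 152 = 154.92 → 155
G = 54 + 0.71 × (202 − 54) = 54 + 0.71 × 148 = 159.08 → 159
B = 64 + 0.71 × (124 − 64) = 64 + 0.71 × 60 = 106.6 → 107
So the blended color is (155, 159, 107), about #9b9f6b.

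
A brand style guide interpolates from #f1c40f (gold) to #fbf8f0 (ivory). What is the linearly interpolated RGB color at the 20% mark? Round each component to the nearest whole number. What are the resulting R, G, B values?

#f1c40f → (241, 196, 15); #fbf8f0 → (251, 248, 240).
20% corresponds to t = 0.2.
R = 241 + 0.2 × (251 − 241) = 241 + 0.2 × 10 = 243 → 243
G = 196 + 0.2 × (248 − 196) = 196 + 0.2 × 52 = 206.4 → 206
B = 15 + 0.2 × (240 − 15) = 15 + 0.2 × 225 = 60 → 60

(243, 206, 60)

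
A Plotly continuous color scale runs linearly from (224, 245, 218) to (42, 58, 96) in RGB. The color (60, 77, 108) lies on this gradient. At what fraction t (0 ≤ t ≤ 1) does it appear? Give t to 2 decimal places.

Invert the lerp on the G channel (largest span, 187): t = (77 − 245) / (58 − 245) = -168/-187 = 0.8984.
Check on R: (60 − 224)/(42 − 224) = 0.9011 ✓

0.90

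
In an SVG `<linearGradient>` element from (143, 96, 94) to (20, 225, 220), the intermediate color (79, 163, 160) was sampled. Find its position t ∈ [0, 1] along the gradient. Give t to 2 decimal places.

Invert the lerp on the G channel (largest span, 129): t = (163 − 96) / (225 − 96) = 67/129 = 0.51938.
Check on R: (79 − 143)/(20 − 143) = 0.5203 ✓

0.52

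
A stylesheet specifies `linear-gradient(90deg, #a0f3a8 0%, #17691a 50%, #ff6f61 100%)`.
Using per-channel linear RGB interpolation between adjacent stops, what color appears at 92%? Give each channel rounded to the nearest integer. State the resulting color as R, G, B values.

(218, 110, 86)

92% lies between the 50% and 100% stops, so the local fraction is t = (92 − 50)/(100 − 50) = 42/50 ≈ 0.84.
#17691a → (23, 105, 26); #ff6f61 → (255, 111, 97).
R = 23 + 0.84 × (255 − 23) = 217.88 → 218
G = 105 + 0.84 × (111 − 105) = 110.04 → 110
B = 26 + 0.84 × (97 − 26) = 85.64 → 86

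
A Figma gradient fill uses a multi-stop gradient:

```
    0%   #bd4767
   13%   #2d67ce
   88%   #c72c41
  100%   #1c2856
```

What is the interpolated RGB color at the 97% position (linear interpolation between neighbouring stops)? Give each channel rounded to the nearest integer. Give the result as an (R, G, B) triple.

(71, 41, 81)

97% lies between the 88% and 100% stops, so the local fraction is t = (97 − 88)/(100 − 88) = 9/12 ≈ 0.75.
#c72c41 → (199, 44, 65); #1c2856 → (28, 40, 86).
R = 199 + 0.75 × (28 − 199) = 70.75 → 71
G = 44 + 0.75 × (40 − 44) = 41 → 41
B = 65 + 0.75 × (86 − 65) = 80.75 → 81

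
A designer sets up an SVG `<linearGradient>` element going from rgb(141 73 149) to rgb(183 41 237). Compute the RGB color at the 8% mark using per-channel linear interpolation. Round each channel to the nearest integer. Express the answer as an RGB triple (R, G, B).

8% corresponds to t = 0.08.
R = 141 + 0.08 × (183 − 141) = 141 + 0.08 × 42 = 144.36 → 144
G = 73 + 0.08 × (41 − 73) = 73 + 0.08 × -32 = 70.44 → 70
B = 149 + 0.08 × (237 − 149) = 149 + 0.08 × 88 = 156.04 → 156

(144, 70, 156)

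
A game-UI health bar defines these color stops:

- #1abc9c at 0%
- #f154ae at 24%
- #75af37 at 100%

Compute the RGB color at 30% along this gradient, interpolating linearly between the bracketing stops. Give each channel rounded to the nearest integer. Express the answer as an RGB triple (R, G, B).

30% lies between the 24% and 100% stops, so the local fraction is t = (30 − 24)/(100 − 24) = 6/76 ≈ 0.0789.
#f154ae → (241, 84, 174); #75af37 → (117, 175, 55).
R = 241 + 0.0789 × (117 − 241) = 231.216 → 231
G = 84 + 0.0789 × (175 − 84) = 91.18 → 91
B = 174 + 0.0789 × (55 − 174) = 164.611 → 165

(231, 91, 165)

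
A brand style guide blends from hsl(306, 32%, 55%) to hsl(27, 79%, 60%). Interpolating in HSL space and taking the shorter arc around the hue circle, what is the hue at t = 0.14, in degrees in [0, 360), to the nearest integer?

317

Hue: 27 − 306 = -279°, but |-279| > 180 so the shorter arc goes the other way: Δh = -279 + 360 = 81°.
H = 306 + 0.14 × (81) = 317.34 → 317°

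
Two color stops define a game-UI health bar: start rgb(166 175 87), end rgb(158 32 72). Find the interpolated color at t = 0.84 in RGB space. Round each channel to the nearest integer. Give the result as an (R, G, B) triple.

R = 166 + 0.84 × (158 − 166) = 166 + 0.84 × -8 = 159.28 → 159
G = 175 + 0.84 × (32 − 175) = 175 + 0.84 × -143 = 54.88 → 55
B = 87 + 0.84 × (72 − 87) = 87 + 0.84 × -15 = 74.4 → 74
So the blended color is (159, 55, 74), about #9f374a.

(159, 55, 74)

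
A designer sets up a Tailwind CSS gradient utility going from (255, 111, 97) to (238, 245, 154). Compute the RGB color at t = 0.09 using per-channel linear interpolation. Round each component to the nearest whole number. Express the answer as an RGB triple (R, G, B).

(253, 123, 102)

R = 255 + 0.09 × (238 − 255) = 255 + 0.09 × -17 = 253.47 → 253
G = 111 + 0.09 × (245 − 111) = 111 + 0.09 × 134 = 123.06 → 123
B = 97 + 0.09 × (154 − 97) = 97 + 0.09 × 57 = 102.13 → 102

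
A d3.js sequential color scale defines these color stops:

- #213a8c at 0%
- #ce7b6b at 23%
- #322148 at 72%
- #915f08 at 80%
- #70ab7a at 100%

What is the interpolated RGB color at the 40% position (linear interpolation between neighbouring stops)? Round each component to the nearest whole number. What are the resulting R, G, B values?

40% lies between the 23% and 72% stops, so the local fraction is t = (40 − 23)/(72 − 23) = 17/49 ≈ 0.3469.
#ce7b6b → (206, 123, 107); #322148 → (50, 33, 72).
R = 206 + 0.3469 × (50 − 206) = 151.884 → 152
G = 123 + 0.3469 × (33 − 123) = 91.779 → 92
B = 107 + 0.3469 × (72 − 107) = 94.859 → 95

(152, 92, 95)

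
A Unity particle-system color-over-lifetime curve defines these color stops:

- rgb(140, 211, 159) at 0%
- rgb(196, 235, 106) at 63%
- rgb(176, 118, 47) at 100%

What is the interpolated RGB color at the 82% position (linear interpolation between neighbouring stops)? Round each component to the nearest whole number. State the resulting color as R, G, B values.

(186, 175, 76)

82% lies between the 63% and 100% stops, so the local fraction is t = (82 − 63)/(100 − 63) = 19/37 ≈ 0.5135.
R = 196 + 0.5135 × (176 − 196) = 185.73 → 186
G = 235 + 0.5135 × (118 − 235) = 174.921 → 175
B = 106 + 0.5135 × (47 − 106) = 75.704 → 76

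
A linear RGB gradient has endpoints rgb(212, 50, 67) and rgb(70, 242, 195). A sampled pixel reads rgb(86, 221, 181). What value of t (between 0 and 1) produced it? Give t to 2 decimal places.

0.89

Invert the lerp on the G channel (largest span, 192): t = (221 − 50) / (242 − 50) = 171/192 = 0.89062.
Check on R: (86 − 212)/(70 − 212) = 0.8873 ✓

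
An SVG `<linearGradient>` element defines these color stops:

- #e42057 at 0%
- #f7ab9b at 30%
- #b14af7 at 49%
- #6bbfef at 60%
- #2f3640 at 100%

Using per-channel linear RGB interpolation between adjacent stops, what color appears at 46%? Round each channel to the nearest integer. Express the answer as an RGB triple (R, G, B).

46% lies between the 30% and 49% stops, so the local fraction is t = (46 − 30)/(49 − 30) = 16/19 ≈ 0.8421.
#f7ab9b → (247, 171, 155); #b14af7 → (177, 74, 247).
R = 247 + 0.8421 × (177 − 247) = 188.053 → 188
G = 171 + 0.8421 × (74 − 171) = 89.316 → 89
B = 155 + 0.8421 × (247 − 155) = 232.473 → 232

(188, 89, 232)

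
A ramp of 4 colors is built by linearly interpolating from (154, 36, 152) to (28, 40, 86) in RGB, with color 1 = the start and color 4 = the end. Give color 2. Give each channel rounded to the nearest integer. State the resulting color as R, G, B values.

(112, 37, 130)

With 4 swatches and endpoints inclusive, swatch 2 sits at t = (2 − 1)/(4 − 1) = 1/3 ≈ 0.3333.
R = 154 + 0.3333 × (28 − 154) = 112.004 → 112
G = 36 + 0.3333 × (40 − 36) = 37.333 → 37
B = 152 + 0.3333 × (86 − 152) = 130.002 → 130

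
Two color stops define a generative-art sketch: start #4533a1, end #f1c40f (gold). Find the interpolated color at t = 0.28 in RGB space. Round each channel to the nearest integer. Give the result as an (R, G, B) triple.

#4533a1 → (69, 51, 161); #f1c40f → (241, 196, 15).
R = 69 + 0.28 × (241 − 69) = 69 + 0.28 × 172 = 117.16 → 117
G = 51 + 0.28 × (196 − 51) = 51 + 0.28 × 145 = 91.6 → 92
B = 161 + 0.28 × (15 − 161) = 161 + 0.28 × -146 = 120.12 → 120

(117, 92, 120)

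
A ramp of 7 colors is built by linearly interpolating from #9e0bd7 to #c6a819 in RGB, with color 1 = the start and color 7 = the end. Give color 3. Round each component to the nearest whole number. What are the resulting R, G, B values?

With 7 swatches and endpoints inclusive, swatch 3 sits at t = (3 − 1)/(7 − 1) = 2/6 ≈ 0.3333.
#9e0bd7 → (158, 11, 215); #c6a819 → (198, 168, 25).
R = 158 + 0.3333 × (198 − 158) = 171.332 → 171
G = 11 + 0.3333 × (168 − 11) = 63.328 → 63
B = 215 + 0.3333 × (25 − 215) = 151.673 → 152

(171, 63, 152)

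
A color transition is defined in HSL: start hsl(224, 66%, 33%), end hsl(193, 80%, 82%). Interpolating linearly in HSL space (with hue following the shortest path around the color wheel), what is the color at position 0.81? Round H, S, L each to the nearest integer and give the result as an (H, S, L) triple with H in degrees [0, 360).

Hue arc: Δh = 193 − 224 = -31° (|Δh| ≤ 180, already the shorter path).
H = 224 + 0.81 × (-31) = 198.89 → 199°
S = 66 + 0.81 × (80 − 66) = 77.34 → 77%
L = 33 + 0.81 × (82 − 33) = 72.69 → 73%

(199, 77, 73)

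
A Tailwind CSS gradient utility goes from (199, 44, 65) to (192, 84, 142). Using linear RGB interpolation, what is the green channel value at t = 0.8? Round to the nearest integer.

76

G = 44 + 0.8 × (84 − 44) = 76 → 76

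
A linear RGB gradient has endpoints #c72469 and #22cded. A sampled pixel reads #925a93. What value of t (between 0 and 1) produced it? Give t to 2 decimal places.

0.32

Invert the lerp on the G channel (largest span, 169): t = (90 − 36) / (205 − 36) = 54/169 = 0.31953.
Check on R: (146 − 199)/(34 − 199) = 0.3212 ✓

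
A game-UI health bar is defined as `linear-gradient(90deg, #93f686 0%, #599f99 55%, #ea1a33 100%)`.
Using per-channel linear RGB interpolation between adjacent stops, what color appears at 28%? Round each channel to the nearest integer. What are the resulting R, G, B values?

(117, 202, 144)

28% lies between the 0% and 55% stops, so the local fraction is t = (28 − 0)/(55 − 0) = 28/55 ≈ 0.5091.
#93f686 → (147, 246, 134); #599f99 → (89, 159, 153).
R = 147 + 0.5091 × (89 − 147) = 117.472 → 117
G = 246 + 0.5091 × (159 − 246) = 201.708 → 202
B = 134 + 0.5091 × (153 − 134) = 143.673 → 144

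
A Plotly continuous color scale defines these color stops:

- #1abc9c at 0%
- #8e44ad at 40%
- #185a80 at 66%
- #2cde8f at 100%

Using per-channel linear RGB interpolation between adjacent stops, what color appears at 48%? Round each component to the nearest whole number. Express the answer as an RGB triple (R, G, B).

48% lies between the 40% and 66% stops, so the local fraction is t = (48 − 40)/(66 − 40) = 8/26 ≈ 0.3077.
#8e44ad → (142, 68, 173); #185a80 → (24, 90, 128).
R = 142 + 0.3077 × (24 − 142) = 105.691 → 106
G = 68 + 0.3077 × (90 − 68) = 74.769 → 75
B = 173 + 0.3077 × (128 − 173) = 159.154 → 159

(106, 75, 159)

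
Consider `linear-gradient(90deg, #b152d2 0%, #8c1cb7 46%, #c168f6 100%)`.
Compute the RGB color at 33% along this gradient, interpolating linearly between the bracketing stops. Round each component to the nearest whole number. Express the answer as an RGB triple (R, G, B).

33% lies between the 0% and 46% stops, so the local fraction is t = (33 − 0)/(46 − 0) = 33/46 ≈ 0.7174.
#b152d2 → (177, 82, 210); #8c1cb7 → (140, 28, 183).
R = 177 + 0.7174 × (140 − 177) = 150.456 → 150
G = 82 + 0.7174 × (28 − 82) = 43.26 → 43
B = 210 + 0.7174 × (183 − 210) = 190.63 → 191

(150, 43, 191)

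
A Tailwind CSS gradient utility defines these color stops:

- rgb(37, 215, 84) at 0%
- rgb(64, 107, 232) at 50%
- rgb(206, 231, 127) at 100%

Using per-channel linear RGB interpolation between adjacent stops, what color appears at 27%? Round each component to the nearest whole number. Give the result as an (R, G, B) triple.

(52, 157, 164)

27% lies between the 0% and 50% stops, so the local fraction is t = (27 − 0)/(50 − 0) = 27/50 ≈ 0.54.
R = 37 + 0.54 × (64 − 37) = 51.58 → 52
G = 215 + 0.54 × (107 − 215) = 156.68 → 157
B = 84 + 0.54 × (232 − 84) = 163.92 → 164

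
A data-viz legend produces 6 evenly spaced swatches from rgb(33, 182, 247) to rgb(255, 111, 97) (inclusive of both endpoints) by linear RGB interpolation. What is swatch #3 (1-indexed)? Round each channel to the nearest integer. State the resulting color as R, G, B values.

(122, 154, 187)

With 6 swatches and endpoints inclusive, swatch 3 sits at t = (3 − 1)/(6 − 1) = 2/5 ≈ 0.4.
R = 33 + 0.4 × (255 − 33) = 121.8 → 122
G = 182 + 0.4 × (111 − 182) = 153.6 → 154
B = 247 + 0.4 × (97 − 247) = 187 → 187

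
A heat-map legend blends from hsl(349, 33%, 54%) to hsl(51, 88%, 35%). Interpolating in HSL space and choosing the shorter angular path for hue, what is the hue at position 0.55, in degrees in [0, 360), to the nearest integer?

23

Hue: 51 − 349 = -298°, but |-298| > 180 so the shorter arc goes the other way: Δh = -298 + 360 = 62°.
H = 349 + 0.55 × (62) = 383.1 → 383 → 383 mod 360 = 23°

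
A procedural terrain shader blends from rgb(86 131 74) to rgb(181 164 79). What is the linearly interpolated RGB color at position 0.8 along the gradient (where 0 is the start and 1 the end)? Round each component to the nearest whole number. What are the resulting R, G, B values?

(162, 157, 78)

R = 86 + 0.8 × (181 − 86) = 86 + 0.8 × 95 = 162 → 162
G = 131 + 0.8 × (164 − 131) = 131 + 0.8 × 33 = 157.4 → 157
B = 74 + 0.8 × (79 − 74) = 74 + 0.8 × 5 = 78 → 78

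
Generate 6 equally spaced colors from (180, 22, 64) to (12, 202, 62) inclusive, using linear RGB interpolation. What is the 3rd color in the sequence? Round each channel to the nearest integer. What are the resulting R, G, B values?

With 6 swatches and endpoints inclusive, swatch 3 sits at t = (3 − 1)/(6 − 1) = 2/5 ≈ 0.4.
R = 180 + 0.4 × (12 − 180) = 112.8 → 113
G = 22 + 0.4 × (202 − 22) = 94 → 94
B = 64 + 0.4 × (62 − 64) = 63.2 → 63

(113, 94, 63)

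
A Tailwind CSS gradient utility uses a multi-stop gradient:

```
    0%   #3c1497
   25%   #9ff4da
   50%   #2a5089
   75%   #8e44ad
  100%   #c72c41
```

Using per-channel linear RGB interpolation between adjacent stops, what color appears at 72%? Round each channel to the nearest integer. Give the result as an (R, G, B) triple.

(130, 69, 169)

72% lies between the 50% and 75% stops, so the local fraction is t = (72 − 50)/(75 − 50) = 22/25 ≈ 0.88.
#2a5089 → (42, 80, 137); #8e44ad → (142, 68, 173).
R = 42 + 0.88 × (142 − 42) = 130 → 130
G = 80 + 0.88 × (68 − 80) = 69.44 → 69
B = 137 + 0.88 × (173 − 137) = 168.68 → 169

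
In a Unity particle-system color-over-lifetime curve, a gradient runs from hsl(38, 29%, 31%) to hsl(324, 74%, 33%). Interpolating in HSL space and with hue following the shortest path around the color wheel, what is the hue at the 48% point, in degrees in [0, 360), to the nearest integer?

Hue: 324 − 38 = 286°, but |286| > 180 so the shorter arc goes the other way: Δh = 286 − 360 = -74°.
H = 38 + 0.48 × (-74) = 2.48 → 2°

2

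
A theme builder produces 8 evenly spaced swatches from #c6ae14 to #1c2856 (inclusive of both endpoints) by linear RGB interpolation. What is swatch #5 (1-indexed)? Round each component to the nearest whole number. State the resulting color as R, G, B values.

(101, 97, 58)

With 8 swatches and endpoints inclusive, swatch 5 sits at t = (5 − 1)/(8 − 1) = 4/7 ≈ 0.5714.
#c6ae14 → (198, 174, 20); #1c2856 → (28, 40, 86).
R = 198 + 0.5714 × (28 − 198) = 100.862 → 101
G = 174 + 0.5714 × (40 − 174) = 97.432 → 97
B = 20 + 0.5714 × (86 − 20) = 57.712 → 58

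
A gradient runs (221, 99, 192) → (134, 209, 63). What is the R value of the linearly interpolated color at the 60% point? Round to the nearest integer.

169

R = 221 + 0.6 × (134 − 221) = 168.8 → 169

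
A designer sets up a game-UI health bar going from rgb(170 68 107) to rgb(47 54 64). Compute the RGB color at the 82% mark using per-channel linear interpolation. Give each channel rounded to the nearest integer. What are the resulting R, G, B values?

82% corresponds to t = 0.82.
R = 170 + 0.82 × (47 − 170) = 170 + 0.82 × -123 = 69.14 → 69
G = 68 + 0.82 × (54 − 68) = 68 + 0.82 × -14 = 56.52 → 57
B = 107 + 0.82 × (64 − 107) = 107 + 0.82 × -43 = 71.74 → 72
So the blended color is (69, 57, 72), about #453948.

(69, 57, 72)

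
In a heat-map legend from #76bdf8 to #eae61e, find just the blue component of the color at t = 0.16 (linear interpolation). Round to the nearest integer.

213

B₁ = 248 (from #76bdf8), B₂ = 30 (from #eae61e).
B = 248 + 0.16 × (30 − 248) = 213.12 → 213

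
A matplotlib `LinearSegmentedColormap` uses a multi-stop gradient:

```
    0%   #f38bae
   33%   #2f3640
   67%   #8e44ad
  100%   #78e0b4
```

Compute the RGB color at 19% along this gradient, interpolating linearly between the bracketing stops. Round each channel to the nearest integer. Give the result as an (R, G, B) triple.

19% lies between the 0% and 33% stops, so the local fraction is t = (19 − 0)/(33 − 0) = 19/33 ≈ 0.5758.
#f38bae → (243, 139, 174); #2f3640 → (47, 54, 64).
R = 243 + 0.5758 × (47 − 243) = 130.143 → 130
G = 139 + 0.5758 × (54 − 139) = 90.057 → 90
B = 174 + 0.5758 × (64 − 174) = 110.662 → 111

(130, 90, 111)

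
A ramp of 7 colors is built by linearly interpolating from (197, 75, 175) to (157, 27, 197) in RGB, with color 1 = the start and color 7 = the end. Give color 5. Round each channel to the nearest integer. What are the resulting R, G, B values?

(170, 43, 190)

With 7 swatches and endpoints inclusive, swatch 5 sits at t = (5 − 1)/(7 − 1) = 4/6 ≈ 0.6667.
R = 197 + 0.6667 × (157 − 197) = 170.332 → 170
G = 75 + 0.6667 × (27 − 75) = 42.998 → 43
B = 175 + 0.6667 × (197 − 175) = 189.667 → 190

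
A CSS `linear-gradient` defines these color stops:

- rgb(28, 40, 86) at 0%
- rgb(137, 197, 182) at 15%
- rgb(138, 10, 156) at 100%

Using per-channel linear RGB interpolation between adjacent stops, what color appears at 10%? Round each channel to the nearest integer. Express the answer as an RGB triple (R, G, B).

(101, 145, 150)

10% lies between the 0% and 15% stops, so the local fraction is t = (10 − 0)/(15 − 0) = 10/15 ≈ 0.6667.
R = 28 + 0.6667 × (137 − 28) = 100.67 → 101
G = 40 + 0.6667 × (197 − 40) = 144.672 → 145
B = 86 + 0.6667 × (182 − 86) = 150.003 → 150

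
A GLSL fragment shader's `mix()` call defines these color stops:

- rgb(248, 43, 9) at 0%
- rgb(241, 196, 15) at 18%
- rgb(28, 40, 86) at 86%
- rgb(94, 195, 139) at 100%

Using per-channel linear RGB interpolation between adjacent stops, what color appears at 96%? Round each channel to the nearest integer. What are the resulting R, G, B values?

(75, 151, 124)

96% lies between the 86% and 100% stops, so the local fraction is t = (96 − 86)/(100 − 86) = 10/14 ≈ 0.7143.
R = 28 + 0.7143 × (94 − 28) = 75.144 → 75
G = 40 + 0.7143 × (195 − 40) = 150.716 → 151
B = 86 + 0.7143 × (139 − 86) = 123.858 → 124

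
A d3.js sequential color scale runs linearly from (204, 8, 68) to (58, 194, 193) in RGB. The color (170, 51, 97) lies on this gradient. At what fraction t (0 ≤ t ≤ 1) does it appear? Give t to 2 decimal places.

Invert the lerp on the G channel (largest span, 186): t = (51 − 8) / (194 − 8) = 43/186 = 0.23118.
Check on R: (170 − 204)/(58 − 204) = 0.2329 ✓

0.23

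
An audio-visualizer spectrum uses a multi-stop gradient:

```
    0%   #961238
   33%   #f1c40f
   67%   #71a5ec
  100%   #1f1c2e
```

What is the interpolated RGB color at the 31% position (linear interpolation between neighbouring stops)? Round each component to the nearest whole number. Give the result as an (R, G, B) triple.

(235, 185, 17)

31% lies between the 0% and 33% stops, so the local fraction is t = (31 − 0)/(33 − 0) = 31/33 ≈ 0.9394.
#961238 → (150, 18, 56); #f1c40f → (241, 196, 15).
R = 150 + 0.9394 × (241 − 150) = 235.485 → 235
G = 18 + 0.9394 × (196 − 18) = 185.213 → 185
B = 56 + 0.9394 × (15 − 56) = 17.485 → 17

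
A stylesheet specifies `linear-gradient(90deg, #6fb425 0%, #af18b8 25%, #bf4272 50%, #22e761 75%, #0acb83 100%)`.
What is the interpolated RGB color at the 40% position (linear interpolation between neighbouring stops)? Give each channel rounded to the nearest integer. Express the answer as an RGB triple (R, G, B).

40% lies between the 25% and 50% stops, so the local fraction is t = (40 − 25)/(50 − 25) = 15/25 ≈ 0.6.
#af18b8 → (175, 24, 184); #bf4272 → (191, 66, 114).
R = 175 + 0.6 × (191 − 175) = 184.6 → 185
G = 24 + 0.6 × (66 − 24) = 49.2 → 49
B = 184 + 0.6 × (114 − 184) = 142 → 142

(185, 49, 142)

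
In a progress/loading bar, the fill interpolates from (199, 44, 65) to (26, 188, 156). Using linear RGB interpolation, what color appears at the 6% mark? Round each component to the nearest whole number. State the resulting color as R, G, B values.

6% corresponds to t = 0.06.
R = 199 + 0.06 × (26 − 199) = 199 + 0.06 × -173 = 188.62 → 189
G = 44 + 0.06 × (188 − 44) = 44 + 0.06 × 144 = 52.64 → 53
B = 65 + 0.06 × (156 − 65) = 65 + 0.06 × 91 = 70.46 → 70

(189, 53, 70)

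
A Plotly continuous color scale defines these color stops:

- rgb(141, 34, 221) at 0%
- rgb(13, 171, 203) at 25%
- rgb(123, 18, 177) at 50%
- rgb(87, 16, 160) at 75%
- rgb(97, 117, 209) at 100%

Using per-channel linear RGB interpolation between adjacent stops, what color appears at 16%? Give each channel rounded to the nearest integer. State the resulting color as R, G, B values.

16% lies between the 0% and 25% stops, so the local fraction is t = (16 − 0)/(25 − 0) = 16/25 ≈ 0.64.
R = 141 + 0.64 × (13 − 141) = 59.08 → 59
G = 34 + 0.64 × (171 − 34) = 121.68 → 122
B = 221 + 0.64 × (203 − 221) = 209.48 → 209

(59, 122, 209)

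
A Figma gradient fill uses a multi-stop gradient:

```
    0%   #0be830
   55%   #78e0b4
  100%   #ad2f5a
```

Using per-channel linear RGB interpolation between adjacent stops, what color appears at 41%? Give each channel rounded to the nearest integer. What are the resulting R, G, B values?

41% lies between the 0% and 55% stops, so the local fraction is t = (41 − 0)/(55 − 0) = 41/55 ≈ 0.7455.
#0be830 → (11, 232, 48); #78e0b4 → (120, 224, 180).
R = 11 + 0.7455 × (120 − 11) = 92.26 → 92
G = 232 + 0.7455 × (224 − 232) = 226.036 → 226
B = 48 + 0.7455 × (180 − 48) = 146.406 → 146

(92, 226, 146)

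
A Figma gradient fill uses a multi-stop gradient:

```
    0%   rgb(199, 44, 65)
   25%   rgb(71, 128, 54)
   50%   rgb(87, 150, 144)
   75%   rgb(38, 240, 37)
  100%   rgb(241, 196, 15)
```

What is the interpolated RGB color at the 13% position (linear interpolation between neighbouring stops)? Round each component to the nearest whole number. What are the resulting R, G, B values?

13% lies between the 0% and 25% stops, so the local fraction is t = (13 − 0)/(25 − 0) = 13/25 ≈ 0.52.
R = 199 + 0.52 × (71 − 199) = 132.44 → 132
G = 44 + 0.52 × (128 − 44) = 87.68 → 88
B = 65 + 0.52 × (54 − 65) = 59.28 → 59

(132, 88, 59)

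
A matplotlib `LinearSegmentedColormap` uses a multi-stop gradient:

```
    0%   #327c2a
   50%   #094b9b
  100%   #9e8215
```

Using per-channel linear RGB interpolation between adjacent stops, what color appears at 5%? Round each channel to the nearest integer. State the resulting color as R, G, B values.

5% lies between the 0% and 50% stops, so the local fraction is t = (5 − 0)/(50 − 0) = 5/50 ≈ 0.1.
#327c2a → (50, 124, 42); #094b9b → (9, 75, 155).
R = 50 + 0.1 × (9 − 50) = 45.9 → 46
G = 124 + 0.1 × (75 − 124) = 119.1 → 119
B = 42 + 0.1 × (155 − 42) = 53.3 → 53

(46, 119, 53)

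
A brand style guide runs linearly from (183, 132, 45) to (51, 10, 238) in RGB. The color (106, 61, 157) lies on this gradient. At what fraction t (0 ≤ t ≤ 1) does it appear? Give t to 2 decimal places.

0.58

Invert the lerp on the B channel (largest span, 193): t = (157 − 45) / (238 − 45) = 112/193 = 0.58031.
Check on R: (106 − 183)/(51 − 183) = 0.5833 ✓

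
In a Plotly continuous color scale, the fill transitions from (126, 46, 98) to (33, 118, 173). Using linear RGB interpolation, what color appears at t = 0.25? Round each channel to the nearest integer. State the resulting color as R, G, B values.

R = 126 + 0.25 × (33 − 126) = 126 + 0.25 × -93 = 102.75 → 103
G = 46 + 0.25 × (118 − 46) = 46 + 0.25 × 72 = 64 → 64
B = 98 + 0.25 × (173 − 98) = 98 + 0.25 × 75 = 116.75 → 117
So the blended color is (103, 64, 117), about #674075.

(103, 64, 117)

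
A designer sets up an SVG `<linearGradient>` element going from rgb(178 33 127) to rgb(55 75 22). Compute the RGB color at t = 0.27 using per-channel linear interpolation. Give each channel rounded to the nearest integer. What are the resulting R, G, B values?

(145, 44, 99)

R = 178 + 0.27 × (55 − 178) = 178 + 0.27 × -123 = 144.79 → 145
G = 33 + 0.27 × (75 − 33) = 33 + 0.27 × 42 = 44.34 → 44
B = 127 + 0.27 × (22 − 127) = 127 + 0.27 × -105 = 98.65 → 99
So the blended color is (145, 44, 99), about #912c63.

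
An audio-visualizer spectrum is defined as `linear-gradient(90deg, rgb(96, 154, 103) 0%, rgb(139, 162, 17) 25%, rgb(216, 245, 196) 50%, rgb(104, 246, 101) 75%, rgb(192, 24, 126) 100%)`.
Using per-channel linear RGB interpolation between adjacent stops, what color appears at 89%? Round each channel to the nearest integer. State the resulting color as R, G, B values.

89% lies between the 75% and 100% stops, so the local fraction is t = (89 − 75)/(100 − 75) = 14/25 ≈ 0.56.
R = 104 + 0.56 × (192 − 104) = 153.28 → 153
G = 246 + 0.56 × (24 − 246) = 121.68 → 122
B = 101 + 0.56 × (126 − 101) = 115 → 115

(153, 122, 115)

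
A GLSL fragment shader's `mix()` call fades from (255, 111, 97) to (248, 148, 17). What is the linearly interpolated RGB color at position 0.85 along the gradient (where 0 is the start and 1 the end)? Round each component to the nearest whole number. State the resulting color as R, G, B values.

R = 255 + 0.85 × (248 − 255) = 255 + 0.85 × -7 = 249.05 → 249
G = 111 + 0.85 × (148 − 111) = 111 + 0.85 × 37 = 142.45 → 142
B = 97 + 0.85 × (17 − 97) = 97 + 0.85 × -80 = 29 → 29
So the blended color is (249, 142, 29), about #f98e1d.

(249, 142, 29)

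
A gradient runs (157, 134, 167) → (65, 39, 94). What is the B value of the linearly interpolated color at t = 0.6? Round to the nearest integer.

123

B = 167 + 0.6 × (94 − 167) = 123.2 → 123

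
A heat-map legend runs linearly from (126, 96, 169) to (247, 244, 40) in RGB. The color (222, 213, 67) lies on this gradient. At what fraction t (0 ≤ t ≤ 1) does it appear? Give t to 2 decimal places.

0.79

Invert the lerp on the G channel (largest span, 148): t = (213 − 96) / (244 − 96) = 117/148 = 0.79054.
Check on R: (222 − 126)/(247 − 126) = 0.7934 ✓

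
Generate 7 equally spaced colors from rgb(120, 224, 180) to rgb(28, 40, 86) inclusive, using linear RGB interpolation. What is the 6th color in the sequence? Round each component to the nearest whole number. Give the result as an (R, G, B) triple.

(43, 71, 102)

With 7 swatches and endpoints inclusive, swatch 6 sits at t = (6 − 1)/(7 − 1) = 5/6 ≈ 0.8333.
R = 120 + 0.8333 × (28 − 120) = 43.336 → 43
G = 224 + 0.8333 × (40 − 224) = 70.673 → 71
B = 180 + 0.8333 × (86 − 180) = 101.67 → 102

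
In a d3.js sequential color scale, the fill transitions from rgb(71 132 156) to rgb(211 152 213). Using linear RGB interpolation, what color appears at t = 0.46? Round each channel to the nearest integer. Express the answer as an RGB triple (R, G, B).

(135, 141, 182)

R = 71 + 0.46 × (211 − 71) = 71 + 0.46 × 140 = 135.4 → 135
G = 132 + 0.46 × (152 − 132) = 132 + 0.46 × 20 = 141.2 → 141
B = 156 + 0.46 × (213 − 156) = 156 + 0.46 × 57 = 182.22 → 182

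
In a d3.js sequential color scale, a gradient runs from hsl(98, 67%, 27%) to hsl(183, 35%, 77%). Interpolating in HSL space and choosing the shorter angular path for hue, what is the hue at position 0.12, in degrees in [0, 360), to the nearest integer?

108

Hue arc: Δh = 183 − 98 = 85° (|Δh| ≤ 180, already the shorter path).
H = 98 + 0.12 × (85) = 108.2 → 108°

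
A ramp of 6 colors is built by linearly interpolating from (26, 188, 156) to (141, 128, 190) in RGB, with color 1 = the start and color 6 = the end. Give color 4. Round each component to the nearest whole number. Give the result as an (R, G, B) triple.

With 6 swatches and endpoints inclusive, swatch 4 sits at t = (4 − 1)/(6 − 1) = 3/5 ≈ 0.6.
R = 26 + 0.6 × (141 − 26) = 95 → 95
G = 188 + 0.6 × (128 − 188) = 152 → 152
B = 156 + 0.6 × (190 − 156) = 176.4 → 176

(95, 152, 176)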